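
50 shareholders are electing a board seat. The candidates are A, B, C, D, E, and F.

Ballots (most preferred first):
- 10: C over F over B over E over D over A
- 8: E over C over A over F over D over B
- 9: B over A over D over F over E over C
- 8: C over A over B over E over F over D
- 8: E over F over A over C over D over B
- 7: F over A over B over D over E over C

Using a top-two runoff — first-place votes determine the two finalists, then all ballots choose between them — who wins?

Round 1 first-place votes: A 0, B 9, C 18, D 0, E 16, F 7. C and E advance.
Runoff: C is ranked above E on 18 ballots, E above C on 32.

E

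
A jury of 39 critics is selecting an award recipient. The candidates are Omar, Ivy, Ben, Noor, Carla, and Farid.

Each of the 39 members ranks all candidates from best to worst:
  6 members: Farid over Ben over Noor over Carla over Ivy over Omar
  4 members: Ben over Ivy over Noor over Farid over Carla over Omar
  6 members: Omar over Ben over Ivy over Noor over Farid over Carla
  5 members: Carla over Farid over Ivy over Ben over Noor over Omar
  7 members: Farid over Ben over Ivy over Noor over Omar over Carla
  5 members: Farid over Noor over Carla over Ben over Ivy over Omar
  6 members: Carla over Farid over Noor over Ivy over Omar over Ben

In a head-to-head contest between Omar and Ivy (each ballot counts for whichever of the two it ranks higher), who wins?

Omar is ranked above Ivy on 6 ballots; Ivy above Omar on 33.

Ivy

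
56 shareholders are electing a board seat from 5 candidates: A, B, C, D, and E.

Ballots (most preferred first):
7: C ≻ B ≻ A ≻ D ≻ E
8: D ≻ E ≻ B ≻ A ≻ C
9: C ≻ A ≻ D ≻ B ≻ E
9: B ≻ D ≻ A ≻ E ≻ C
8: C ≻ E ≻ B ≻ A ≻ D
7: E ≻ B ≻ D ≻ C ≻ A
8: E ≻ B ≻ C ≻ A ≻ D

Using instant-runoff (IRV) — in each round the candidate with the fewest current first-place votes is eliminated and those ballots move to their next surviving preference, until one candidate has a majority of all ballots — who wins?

E

Round 1: A 0, B 9, C 24, D 8, E 15. A eliminated.
Round 2: B 9, C 24, D 8, E 15. D eliminated.
Round 3: B 9, C 24, E 23. B eliminated.
Round 4: C 24, E 32. E has a majority (≥29).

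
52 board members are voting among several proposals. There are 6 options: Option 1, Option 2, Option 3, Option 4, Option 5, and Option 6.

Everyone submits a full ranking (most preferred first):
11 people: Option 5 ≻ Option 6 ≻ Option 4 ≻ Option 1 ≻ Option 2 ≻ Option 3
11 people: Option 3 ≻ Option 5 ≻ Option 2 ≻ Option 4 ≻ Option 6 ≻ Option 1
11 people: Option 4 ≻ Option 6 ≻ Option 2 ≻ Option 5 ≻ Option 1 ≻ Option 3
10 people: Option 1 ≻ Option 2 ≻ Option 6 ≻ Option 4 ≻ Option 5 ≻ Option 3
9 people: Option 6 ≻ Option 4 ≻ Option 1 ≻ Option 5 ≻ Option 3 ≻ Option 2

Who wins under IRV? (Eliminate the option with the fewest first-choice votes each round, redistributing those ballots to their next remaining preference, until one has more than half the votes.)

Round 1: Option 1 10, Option 2 0, Option 3 11, Option 4 11, Option 5 11, Option 6 9. Option 2 eliminated.
Round 2: Option 1 10, Option 3 11, Option 4 11, Option 5 11, Option 6 9. Option 6 eliminated.
Round 3: Option 1 10, Option 3 11, Option 4 20, Option 5 11. Option 1 eliminated.
Round 4: Option 3 11, Option 4 30, Option 5 11. Option 4 has a majority (≥27).

Option 4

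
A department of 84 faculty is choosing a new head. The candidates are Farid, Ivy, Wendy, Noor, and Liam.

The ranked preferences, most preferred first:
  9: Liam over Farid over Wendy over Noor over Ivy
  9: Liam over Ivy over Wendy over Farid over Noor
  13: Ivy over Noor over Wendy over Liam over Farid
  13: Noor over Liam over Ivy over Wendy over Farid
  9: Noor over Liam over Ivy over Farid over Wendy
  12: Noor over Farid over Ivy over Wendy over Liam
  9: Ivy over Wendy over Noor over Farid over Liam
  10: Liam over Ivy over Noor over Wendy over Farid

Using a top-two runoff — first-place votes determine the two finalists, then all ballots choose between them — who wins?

Noor

Round 1 first-place votes: Farid 0, Ivy 22, Wendy 0, Noor 34, Liam 28. Noor and Liam advance.
Runoff: Noor is ranked above Liam on 56 ballots, Liam above Noor on 28.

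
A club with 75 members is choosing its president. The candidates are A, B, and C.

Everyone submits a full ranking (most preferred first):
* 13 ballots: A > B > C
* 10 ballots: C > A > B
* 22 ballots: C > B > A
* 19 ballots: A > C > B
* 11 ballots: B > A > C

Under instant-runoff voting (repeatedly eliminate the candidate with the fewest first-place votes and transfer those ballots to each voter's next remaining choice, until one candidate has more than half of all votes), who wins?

Round 1: A 32, B 11, C 32. B eliminated.
Round 2: A 43, C 32. A has a majority (≥38).

A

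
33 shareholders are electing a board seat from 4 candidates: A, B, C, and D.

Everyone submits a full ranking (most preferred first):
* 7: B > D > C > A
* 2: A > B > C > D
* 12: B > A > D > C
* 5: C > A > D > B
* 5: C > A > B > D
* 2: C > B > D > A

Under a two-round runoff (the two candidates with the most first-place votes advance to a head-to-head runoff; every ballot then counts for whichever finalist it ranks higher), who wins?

Round 1 first-place votes: A 2, B 19, C 12, D 0. B and C advance.
Runoff: B is ranked above C on 21 ballots, C above B on 12.

B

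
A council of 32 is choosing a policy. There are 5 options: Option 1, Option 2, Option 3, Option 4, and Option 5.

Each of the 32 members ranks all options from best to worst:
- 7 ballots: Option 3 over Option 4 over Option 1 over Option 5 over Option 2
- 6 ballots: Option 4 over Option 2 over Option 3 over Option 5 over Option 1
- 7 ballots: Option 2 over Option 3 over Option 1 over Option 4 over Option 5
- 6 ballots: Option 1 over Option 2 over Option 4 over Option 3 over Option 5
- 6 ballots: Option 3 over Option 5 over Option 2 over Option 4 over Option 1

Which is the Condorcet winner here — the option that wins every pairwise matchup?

Option 2

Option 2 vs Option 1: 19–13
Option 2 vs Option 3: 19–13
Option 2 vs Option 4: 19–13
Option 2 vs Option 5: 19–13
Option 2 beats every other option.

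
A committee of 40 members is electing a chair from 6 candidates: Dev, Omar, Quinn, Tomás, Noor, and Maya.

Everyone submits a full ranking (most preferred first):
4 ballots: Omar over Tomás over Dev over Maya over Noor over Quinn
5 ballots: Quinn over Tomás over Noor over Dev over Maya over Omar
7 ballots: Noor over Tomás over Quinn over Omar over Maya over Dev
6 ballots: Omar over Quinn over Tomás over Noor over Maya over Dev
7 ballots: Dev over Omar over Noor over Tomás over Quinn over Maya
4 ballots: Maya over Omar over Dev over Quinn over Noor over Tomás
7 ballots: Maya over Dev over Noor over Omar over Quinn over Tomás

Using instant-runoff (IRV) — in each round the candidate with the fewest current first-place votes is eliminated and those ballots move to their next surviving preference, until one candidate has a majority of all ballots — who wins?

Round 1: Dev 7, Omar 10, Quinn 5, Tomás 0, Noor 7, Maya 11. Tomás eliminated.
Round 2: Dev 7, Omar 10, Quinn 5, Noor 7, Maya 11. Quinn eliminated.
Round 3: Dev 7, Omar 10, Noor 12, Maya 11. Dev eliminated.
Round 4: Omar 17, Noor 12, Maya 11. Maya eliminated.
Round 5: Omar 21, Noor 19. Omar has a majority (≥21).

Omar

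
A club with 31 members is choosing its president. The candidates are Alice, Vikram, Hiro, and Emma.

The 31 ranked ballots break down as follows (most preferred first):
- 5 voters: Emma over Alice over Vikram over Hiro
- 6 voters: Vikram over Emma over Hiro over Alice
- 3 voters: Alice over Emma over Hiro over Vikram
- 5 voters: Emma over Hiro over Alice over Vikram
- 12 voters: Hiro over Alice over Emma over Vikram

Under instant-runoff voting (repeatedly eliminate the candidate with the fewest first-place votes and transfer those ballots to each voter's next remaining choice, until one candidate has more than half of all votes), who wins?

Round 1: Alice 3, Vikram 6, Hiro 12, Emma 10. Alice eliminated.
Round 2: Vikram 6, Hiro 12, Emma 13. Vikram eliminated.
Round 3: Hiro 12, Emma 19. Emma has a majority (≥16).

Emma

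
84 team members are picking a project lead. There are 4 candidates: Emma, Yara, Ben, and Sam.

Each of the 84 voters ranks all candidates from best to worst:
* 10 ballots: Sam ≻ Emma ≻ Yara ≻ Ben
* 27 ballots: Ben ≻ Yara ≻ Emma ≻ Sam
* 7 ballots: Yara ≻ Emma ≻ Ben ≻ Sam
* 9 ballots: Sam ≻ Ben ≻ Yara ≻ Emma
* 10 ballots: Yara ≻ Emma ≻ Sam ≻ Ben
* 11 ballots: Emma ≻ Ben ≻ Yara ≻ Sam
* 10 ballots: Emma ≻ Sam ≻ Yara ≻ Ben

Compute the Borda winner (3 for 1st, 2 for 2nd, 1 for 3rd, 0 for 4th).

Yara

Emma: 10×2 + 27×1 + 7×2 + 9×0 + 10×2 + 11×3 + 10×3 = 144
Yara: 10×1 + 27×2 + 7×3 + 9×1 + 10×3 + 11×1 + 10×1 = 145
Ben: 10×0 + 27×3 + 7×1 + 9×2 + 10×0 + 11×2 + 10×0 = 128
Sam: 10×3 + 27×0 + 7×0 + 9×3 + 10×1 + 11×0 + 10×2 = 87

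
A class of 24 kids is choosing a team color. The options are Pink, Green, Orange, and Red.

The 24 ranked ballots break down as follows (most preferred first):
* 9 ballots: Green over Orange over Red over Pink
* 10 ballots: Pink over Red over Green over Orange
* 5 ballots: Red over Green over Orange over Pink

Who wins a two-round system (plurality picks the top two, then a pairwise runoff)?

Green

Round 1 first-place votes: Pink 10, Green 9, Orange 0, Red 5. Pink and Green advance.
Runoff: Pink is ranked above Green on 10 ballots, Green above Pink on 14.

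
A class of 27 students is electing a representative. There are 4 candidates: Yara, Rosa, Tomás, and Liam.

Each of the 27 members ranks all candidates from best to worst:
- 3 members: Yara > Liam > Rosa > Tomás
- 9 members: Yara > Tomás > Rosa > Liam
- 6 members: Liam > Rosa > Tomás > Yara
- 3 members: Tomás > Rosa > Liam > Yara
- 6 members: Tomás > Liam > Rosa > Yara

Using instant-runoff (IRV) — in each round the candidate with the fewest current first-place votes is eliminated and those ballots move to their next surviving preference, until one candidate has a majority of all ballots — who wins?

Tomás

Round 1: Yara 12, Rosa 0, Tomás 9, Liam 6. Rosa eliminated.
Round 2: Yara 12, Tomás 9, Liam 6. Liam eliminated.
Round 3: Yara 12, Tomás 15. Tomás has a majority (≥14).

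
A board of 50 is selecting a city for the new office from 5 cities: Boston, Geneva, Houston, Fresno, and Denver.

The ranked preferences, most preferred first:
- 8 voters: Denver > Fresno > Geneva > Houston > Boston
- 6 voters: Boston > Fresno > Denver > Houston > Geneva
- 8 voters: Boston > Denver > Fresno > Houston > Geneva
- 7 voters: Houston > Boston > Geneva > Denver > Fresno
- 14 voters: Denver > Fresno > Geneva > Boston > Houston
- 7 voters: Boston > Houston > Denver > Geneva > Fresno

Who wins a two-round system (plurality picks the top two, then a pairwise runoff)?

Round 1 first-place votes: Boston 21, Geneva 0, Houston 7, Fresno 0, Denver 22. Denver and Boston advance.
Runoff: Denver is ranked above Boston on 22 ballots, Boston above Denver on 28.

Boston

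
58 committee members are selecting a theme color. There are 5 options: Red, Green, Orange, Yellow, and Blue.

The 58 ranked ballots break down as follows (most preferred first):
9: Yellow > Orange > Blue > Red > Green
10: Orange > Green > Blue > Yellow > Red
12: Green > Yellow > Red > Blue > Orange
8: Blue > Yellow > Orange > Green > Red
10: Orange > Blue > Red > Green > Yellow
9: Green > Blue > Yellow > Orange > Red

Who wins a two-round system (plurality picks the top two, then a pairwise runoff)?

Orange

Round 1 first-place votes: Red 0, Green 21, Orange 20, Yellow 9, Blue 8. Green and Orange advance.
Runoff: Green is ranked above Orange on 21 ballots, Orange above Green on 37.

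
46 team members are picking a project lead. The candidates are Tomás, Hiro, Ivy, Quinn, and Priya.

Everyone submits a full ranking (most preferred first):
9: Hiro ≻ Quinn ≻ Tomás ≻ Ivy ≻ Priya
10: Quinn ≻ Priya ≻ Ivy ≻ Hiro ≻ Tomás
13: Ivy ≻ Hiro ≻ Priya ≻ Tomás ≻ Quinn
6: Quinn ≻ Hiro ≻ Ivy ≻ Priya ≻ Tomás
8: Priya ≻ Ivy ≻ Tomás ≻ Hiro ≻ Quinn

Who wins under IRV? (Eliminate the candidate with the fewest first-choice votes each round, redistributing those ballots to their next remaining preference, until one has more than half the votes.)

Quinn

Round 1: Tomás 0, Hiro 9, Ivy 13, Quinn 16, Priya 8. Tomás eliminated.
Round 2: Hiro 9, Ivy 13, Quinn 16, Priya 8. Priya eliminated.
Round 3: Hiro 9, Ivy 21, Quinn 16. Hiro eliminated.
Round 4: Ivy 21, Quinn 25. Quinn has a majority (≥24).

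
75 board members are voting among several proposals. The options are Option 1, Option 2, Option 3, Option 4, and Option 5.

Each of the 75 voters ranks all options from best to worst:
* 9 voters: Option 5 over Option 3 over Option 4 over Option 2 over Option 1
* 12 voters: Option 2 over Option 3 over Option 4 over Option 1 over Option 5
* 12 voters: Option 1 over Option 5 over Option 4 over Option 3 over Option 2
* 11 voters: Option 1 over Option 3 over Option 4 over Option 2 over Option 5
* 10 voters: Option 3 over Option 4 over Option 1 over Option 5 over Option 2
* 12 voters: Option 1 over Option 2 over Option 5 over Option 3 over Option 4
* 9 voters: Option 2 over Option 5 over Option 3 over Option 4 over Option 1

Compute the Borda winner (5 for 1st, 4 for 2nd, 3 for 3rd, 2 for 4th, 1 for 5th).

Option 1: 9×1 + 12×2 + 12×5 + 11×5 + 10×3 + 12×5 + 9×1 = 247
Option 2: 9×2 + 12×5 + 12×1 + 11×2 + 10×1 + 12×4 + 9×5 = 215
Option 3: 9×4 + 12×4 + 12×2 + 11×4 + 10×5 + 12×2 + 9×3 = 253
Option 4: 9×3 + 12×3 + 12×3 + 11×3 + 10×4 + 12×1 + 9×2 = 202
Option 5: 9×5 + 12×1 + 12×4 + 11×1 + 10×2 + 12×3 + 9×4 = 208

Option 3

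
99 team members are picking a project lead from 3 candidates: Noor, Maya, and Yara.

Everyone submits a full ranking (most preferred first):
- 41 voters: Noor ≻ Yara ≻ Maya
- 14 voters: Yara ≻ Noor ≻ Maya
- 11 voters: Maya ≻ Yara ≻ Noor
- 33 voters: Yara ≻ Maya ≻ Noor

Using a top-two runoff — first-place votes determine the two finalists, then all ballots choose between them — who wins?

Yara

Round 1 first-place votes: Noor 41, Maya 11, Yara 47. Yara and Noor advance.
Runoff: Yara is ranked above Noor on 58 ballots, Noor above Yara on 41.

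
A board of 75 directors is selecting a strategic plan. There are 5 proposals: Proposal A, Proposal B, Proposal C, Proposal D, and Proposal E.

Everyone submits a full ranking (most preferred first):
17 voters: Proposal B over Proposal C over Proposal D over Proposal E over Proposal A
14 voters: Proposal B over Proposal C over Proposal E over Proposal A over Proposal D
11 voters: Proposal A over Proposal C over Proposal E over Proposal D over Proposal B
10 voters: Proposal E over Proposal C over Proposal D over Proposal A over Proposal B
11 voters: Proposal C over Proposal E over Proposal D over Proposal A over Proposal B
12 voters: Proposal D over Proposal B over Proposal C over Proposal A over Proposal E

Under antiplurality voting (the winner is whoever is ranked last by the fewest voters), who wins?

Proposal C

Last-place votes: Proposal A 17, Proposal B 32, Proposal C 0, Proposal D 14, Proposal E 12.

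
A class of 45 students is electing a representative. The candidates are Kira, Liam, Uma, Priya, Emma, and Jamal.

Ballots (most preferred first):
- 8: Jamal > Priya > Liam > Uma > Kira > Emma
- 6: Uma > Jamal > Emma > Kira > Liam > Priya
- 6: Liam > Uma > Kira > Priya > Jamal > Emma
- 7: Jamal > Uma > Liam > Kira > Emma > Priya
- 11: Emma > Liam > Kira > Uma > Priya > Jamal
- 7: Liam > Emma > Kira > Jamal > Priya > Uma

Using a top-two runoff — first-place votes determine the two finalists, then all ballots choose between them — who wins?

Round 1 first-place votes: Kira 0, Liam 13, Uma 6, Priya 0, Emma 11, Jamal 15. Jamal and Liam advance.
Runoff: Jamal is ranked above Liam on 21 ballots, Liam above Jamal on 24.

Liam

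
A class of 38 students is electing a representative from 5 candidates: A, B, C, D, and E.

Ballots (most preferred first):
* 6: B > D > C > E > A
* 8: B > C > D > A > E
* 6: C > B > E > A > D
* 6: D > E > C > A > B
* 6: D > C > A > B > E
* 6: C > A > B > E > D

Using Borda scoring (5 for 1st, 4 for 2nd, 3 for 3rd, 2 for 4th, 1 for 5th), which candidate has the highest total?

C

A: 6×1 + 8×2 + 6×2 + 6×2 + 6×3 + 6×4 = 88
B: 6×5 + 8×5 + 6×4 + 6×1 + 6×2 + 6×3 = 130
C: 6×3 + 8×4 + 6×5 + 6×3 + 6×4 + 6×5 = 152
D: 6×4 + 8×3 + 6×1 + 6×5 + 6×5 + 6×1 = 120
E: 6×2 + 8×1 + 6×3 + 6×4 + 6×1 + 6×2 = 80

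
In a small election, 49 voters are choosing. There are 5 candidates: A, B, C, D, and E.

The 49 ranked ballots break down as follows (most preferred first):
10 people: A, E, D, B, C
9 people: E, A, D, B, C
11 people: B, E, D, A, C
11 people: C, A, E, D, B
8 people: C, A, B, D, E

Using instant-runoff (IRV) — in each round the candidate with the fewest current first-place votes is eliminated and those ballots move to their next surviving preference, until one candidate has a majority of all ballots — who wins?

A

Round 1: A 10, B 11, C 19, D 0, E 9. D eliminated.
Round 2: A 10, B 11, C 19, E 9. E eliminated.
Round 3: A 19, B 11, C 19. B eliminated.
Round 4: A 30, C 19. A has a majority (≥25).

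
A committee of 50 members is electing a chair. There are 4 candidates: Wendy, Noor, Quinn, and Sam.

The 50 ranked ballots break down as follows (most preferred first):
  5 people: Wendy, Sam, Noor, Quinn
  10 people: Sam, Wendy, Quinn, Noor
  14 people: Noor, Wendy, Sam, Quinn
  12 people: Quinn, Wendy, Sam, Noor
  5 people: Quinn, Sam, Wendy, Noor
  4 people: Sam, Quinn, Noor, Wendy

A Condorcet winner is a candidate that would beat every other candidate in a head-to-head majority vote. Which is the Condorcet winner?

Wendy vs Noor: 32–18
Wendy vs Quinn: 29–21
Wendy vs Sam: 31–19
Wendy beats every other candidate.

Wendy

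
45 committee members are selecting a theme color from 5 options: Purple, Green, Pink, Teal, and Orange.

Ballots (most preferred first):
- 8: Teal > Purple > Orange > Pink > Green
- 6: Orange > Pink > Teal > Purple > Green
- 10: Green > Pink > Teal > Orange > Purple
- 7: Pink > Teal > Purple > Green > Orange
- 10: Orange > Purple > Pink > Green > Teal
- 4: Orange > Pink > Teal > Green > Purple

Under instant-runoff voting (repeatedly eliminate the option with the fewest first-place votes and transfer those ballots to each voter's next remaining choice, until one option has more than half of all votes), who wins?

Teal

Round 1: Purple 0, Green 10, Pink 7, Teal 8, Orange 20. Purple eliminated.
Round 2: Green 10, Pink 7, Teal 8, Orange 20. Pink eliminated.
Round 3: Green 10, Teal 15, Orange 20. Green eliminated.
Round 4: Teal 25, Orange 20. Teal has a majority (≥23).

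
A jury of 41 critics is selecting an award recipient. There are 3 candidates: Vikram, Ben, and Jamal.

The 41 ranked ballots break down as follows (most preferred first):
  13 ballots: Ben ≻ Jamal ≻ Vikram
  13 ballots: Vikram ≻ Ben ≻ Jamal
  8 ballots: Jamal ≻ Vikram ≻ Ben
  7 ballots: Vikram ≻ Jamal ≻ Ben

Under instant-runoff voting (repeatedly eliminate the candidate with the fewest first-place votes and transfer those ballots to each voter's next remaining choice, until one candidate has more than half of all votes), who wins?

Round 1: Vikram 20, Ben 13, Jamal 8. Jamal eliminated.
Round 2: Vikram 28, Ben 13. Vikram has a majority (≥21).

Vikram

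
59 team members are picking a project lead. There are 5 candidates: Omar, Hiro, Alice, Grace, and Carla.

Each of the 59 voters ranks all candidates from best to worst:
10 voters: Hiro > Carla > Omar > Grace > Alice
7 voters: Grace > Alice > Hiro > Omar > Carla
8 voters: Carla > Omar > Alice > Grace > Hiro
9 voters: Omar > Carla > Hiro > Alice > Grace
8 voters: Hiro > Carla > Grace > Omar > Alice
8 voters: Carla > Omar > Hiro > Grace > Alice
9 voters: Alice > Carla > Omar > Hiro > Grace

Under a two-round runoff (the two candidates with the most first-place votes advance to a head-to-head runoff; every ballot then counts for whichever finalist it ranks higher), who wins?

Round 1 first-place votes: Omar 9, Hiro 18, Alice 9, Grace 7, Carla 16. Hiro and Carla advance.
Runoff: Hiro is ranked above Carla on 25 ballots, Carla above Hiro on 34.

Carla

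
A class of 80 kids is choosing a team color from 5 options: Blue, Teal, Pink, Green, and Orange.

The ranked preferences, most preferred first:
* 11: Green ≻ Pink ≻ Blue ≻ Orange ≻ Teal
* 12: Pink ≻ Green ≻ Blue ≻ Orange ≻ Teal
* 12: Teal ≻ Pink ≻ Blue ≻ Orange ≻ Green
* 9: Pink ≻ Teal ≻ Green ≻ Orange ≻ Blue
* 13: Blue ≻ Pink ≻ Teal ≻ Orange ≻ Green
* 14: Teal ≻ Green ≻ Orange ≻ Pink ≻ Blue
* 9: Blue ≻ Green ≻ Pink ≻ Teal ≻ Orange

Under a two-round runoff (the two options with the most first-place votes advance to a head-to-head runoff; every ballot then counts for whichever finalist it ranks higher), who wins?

Round 1 first-place votes: Blue 22, Teal 26, Pink 21, Green 11, Orange 0. Teal and Blue advance.
Runoff: Teal is ranked above Blue on 35 ballots, Blue above Teal on 45.

Blue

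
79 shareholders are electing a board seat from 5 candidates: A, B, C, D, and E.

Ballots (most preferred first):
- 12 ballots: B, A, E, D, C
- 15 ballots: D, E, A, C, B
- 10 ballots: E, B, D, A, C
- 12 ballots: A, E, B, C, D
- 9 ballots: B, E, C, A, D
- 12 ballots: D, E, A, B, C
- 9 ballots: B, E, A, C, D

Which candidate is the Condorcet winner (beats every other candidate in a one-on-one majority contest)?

E

E vs A: 55–24
E vs B: 49–30
E vs C: 79–0
E vs D: 52–27
E beats every other candidate.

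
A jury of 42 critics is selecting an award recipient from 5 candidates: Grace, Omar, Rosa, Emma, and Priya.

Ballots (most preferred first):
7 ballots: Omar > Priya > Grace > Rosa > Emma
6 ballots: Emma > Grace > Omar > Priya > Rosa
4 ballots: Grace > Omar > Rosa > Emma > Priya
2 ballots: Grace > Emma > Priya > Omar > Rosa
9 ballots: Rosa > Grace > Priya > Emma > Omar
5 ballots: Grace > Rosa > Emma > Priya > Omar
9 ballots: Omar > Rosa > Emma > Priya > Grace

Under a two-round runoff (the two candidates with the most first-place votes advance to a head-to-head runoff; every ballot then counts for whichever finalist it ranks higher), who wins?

Round 1 first-place votes: Grace 11, Omar 16, Rosa 9, Emma 6, Priya 0. Omar and Grace advance.
Runoff: Omar is ranked above Grace on 16 ballots, Grace above Omar on 26.

Grace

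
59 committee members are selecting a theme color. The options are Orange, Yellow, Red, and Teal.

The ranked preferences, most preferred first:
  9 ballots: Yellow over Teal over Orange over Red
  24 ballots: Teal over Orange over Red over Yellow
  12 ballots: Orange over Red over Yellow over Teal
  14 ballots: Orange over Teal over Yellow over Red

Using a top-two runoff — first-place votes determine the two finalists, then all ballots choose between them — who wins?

Round 1 first-place votes: Orange 26, Yellow 9, Red 0, Teal 24. Orange and Teal advance.
Runoff: Orange is ranked above Teal on 26 ballots, Teal above Orange on 33.

Teal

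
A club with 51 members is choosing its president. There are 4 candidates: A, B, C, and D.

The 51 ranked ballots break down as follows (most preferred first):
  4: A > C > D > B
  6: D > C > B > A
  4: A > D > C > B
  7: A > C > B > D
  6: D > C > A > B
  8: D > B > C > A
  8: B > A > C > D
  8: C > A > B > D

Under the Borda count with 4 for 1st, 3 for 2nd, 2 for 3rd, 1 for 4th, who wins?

C

A: 4×4 + 6×1 + 4×4 + 7×4 + 6×2 + 8×1 + 8×3 + 8×3 = 134
B: 4×1 + 6×2 + 4×1 + 7×2 + 6×1 + 8×3 + 8×4 + 8×2 = 112
C: 4×3 + 6×3 + 4×2 + 7×3 + 6×3 + 8×2 + 8×2 + 8×4 = 141
D: 4×2 + 6×4 + 4×3 + 7×1 + 6×4 + 8×4 + 8×1 + 8×1 = 123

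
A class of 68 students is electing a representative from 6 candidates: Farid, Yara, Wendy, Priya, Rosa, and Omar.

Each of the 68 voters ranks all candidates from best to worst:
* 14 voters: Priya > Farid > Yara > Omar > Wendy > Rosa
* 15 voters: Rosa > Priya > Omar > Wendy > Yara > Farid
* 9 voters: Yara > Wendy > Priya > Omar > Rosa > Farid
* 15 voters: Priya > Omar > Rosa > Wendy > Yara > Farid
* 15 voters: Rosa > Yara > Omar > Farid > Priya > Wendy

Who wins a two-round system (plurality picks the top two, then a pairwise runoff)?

Round 1 first-place votes: Farid 0, Yara 9, Wendy 0, Priya 29, Rosa 30, Omar 0. Rosa and Priya advance.
Runoff: Rosa is ranked above Priya on 30 ballots, Priya above Rosa on 38.

Priya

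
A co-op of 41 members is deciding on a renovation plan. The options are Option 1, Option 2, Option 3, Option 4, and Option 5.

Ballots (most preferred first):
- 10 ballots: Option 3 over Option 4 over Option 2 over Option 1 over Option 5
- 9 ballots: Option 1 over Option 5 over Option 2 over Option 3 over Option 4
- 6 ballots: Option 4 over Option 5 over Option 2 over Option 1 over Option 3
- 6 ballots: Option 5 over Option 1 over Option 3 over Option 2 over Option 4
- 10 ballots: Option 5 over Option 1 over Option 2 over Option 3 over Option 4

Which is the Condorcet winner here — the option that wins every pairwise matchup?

Option 5 vs Option 1: 22–19
Option 5 vs Option 2: 31–10
Option 5 vs Option 3: 31–10
Option 5 vs Option 4: 25–16
Option 5 beats every other option.

Option 5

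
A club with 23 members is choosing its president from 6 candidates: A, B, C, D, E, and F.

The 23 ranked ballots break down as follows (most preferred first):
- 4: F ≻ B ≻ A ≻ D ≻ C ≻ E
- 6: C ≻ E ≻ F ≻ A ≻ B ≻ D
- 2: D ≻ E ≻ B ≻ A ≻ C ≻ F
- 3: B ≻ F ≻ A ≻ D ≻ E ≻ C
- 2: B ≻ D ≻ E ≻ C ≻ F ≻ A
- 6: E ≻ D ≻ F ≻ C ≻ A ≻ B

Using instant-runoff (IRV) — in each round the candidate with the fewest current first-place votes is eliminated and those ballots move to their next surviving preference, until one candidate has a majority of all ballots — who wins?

Round 1: A 0, B 5, C 6, D 2, E 6, F 4. A eliminated.
Round 2: B 5, C 6, D 2, E 6, F 4. D eliminated.
Round 3: B 5, C 6, E 8, F 4. F eliminated.
Round 4: B 9, C 6, E 8. C eliminated.
Round 5: B 9, E 14. E has a majority (≥12).

E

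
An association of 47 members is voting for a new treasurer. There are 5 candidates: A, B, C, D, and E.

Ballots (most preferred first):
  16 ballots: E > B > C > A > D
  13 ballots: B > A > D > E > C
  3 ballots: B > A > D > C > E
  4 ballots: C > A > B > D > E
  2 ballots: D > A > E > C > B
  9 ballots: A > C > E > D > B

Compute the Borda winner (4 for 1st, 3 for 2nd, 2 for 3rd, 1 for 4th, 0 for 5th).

B

A: 16×1 + 13×3 + 3×3 + 4×3 + 2×3 + 9×4 = 118
B: 16×3 + 13×4 + 3×4 + 4×2 + 2×0 + 9×0 = 120
C: 16×2 + 13×0 + 3×1 + 4×4 + 2×1 + 9×3 = 80
D: 16×0 + 13×2 + 3×2 + 4×1 + 2×4 + 9×1 = 53
E: 16×4 + 13×1 + 3×0 + 4×0 + 2×2 + 9×2 = 99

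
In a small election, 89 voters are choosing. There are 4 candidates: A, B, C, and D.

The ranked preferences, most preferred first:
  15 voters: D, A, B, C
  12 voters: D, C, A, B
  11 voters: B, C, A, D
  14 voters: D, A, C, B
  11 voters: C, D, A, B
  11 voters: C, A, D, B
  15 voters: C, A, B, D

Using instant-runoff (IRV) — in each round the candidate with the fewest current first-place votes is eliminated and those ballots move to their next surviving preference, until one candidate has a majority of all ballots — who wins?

C

Round 1: A 0, B 11, C 37, D 41. A eliminated.
Round 2: B 11, C 37, D 41. B eliminated.
Round 3: C 48, D 41. C has a majority (≥45).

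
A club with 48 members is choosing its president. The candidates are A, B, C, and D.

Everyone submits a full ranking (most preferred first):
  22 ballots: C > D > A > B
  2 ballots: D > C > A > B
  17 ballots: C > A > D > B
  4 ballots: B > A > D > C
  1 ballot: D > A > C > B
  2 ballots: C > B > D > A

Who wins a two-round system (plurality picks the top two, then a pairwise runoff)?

C

Round 1 first-place votes: A 0, B 4, C 41, D 3. C and B advance.
Runoff: C is ranked above B on 44 ballots, B above C on 4.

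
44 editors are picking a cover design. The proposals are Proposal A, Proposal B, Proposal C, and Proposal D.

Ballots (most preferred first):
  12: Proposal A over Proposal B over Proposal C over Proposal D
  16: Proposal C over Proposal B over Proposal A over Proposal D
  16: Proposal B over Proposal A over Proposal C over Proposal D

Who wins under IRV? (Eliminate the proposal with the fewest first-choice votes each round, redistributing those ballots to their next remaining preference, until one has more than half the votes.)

Proposal B

Round 1: Proposal A 12, Proposal B 16, Proposal C 16, Proposal D 0. Proposal D eliminated.
Round 2: Proposal A 12, Proposal B 16, Proposal C 16. Proposal A eliminated.
Round 3: Proposal B 28, Proposal C 16. Proposal B has a majority (≥23).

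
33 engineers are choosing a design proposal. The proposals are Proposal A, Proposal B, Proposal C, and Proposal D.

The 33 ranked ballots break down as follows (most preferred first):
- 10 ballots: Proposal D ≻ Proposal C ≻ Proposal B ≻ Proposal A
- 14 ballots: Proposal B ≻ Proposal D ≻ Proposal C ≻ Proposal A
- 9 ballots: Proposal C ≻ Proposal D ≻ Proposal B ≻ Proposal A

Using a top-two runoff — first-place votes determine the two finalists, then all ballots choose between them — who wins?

Proposal D

Round 1 first-place votes: Proposal A 0, Proposal B 14, Proposal C 9, Proposal D 10. Proposal B and Proposal D advance.
Runoff: Proposal B is ranked above Proposal D on 14 ballots, Proposal D above Proposal B on 19.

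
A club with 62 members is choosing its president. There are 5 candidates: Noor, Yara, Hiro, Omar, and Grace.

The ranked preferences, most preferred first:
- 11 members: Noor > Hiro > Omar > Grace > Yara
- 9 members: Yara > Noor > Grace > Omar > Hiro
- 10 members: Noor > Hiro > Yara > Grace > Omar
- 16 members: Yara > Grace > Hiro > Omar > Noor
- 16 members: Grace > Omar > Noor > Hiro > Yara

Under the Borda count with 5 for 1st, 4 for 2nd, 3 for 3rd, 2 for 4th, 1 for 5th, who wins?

Grace

Noor: 11×5 + 9×4 + 10×5 + 16×1 + 16×3 = 205
Yara: 11×1 + 9×5 + 10×3 + 16×5 + 16×1 = 182
Hiro: 11×4 + 9×1 + 10×4 + 16×3 + 16×2 = 173
Omar: 11×3 + 9×2 + 10×1 + 16×2 + 16×4 = 157
Grace: 11×2 + 9×3 + 10×2 + 16×4 + 16×5 = 213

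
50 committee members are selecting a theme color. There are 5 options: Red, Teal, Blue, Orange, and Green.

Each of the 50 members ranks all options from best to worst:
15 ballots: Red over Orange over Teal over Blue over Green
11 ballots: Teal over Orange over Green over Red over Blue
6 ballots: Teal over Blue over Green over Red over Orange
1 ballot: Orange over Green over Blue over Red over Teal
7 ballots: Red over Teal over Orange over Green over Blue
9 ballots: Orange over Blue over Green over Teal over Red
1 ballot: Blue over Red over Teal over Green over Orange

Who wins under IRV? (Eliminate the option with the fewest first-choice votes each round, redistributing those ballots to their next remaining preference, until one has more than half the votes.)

Round 1: Red 22, Teal 17, Blue 1, Orange 10, Green 0. Green eliminated.
Round 2: Red 22, Teal 17, Blue 1, Orange 10. Blue eliminated.
Round 3: Red 23, Teal 17, Orange 10. Orange eliminated.
Round 4: Red 24, Teal 26. Teal has a majority (≥26).

Teal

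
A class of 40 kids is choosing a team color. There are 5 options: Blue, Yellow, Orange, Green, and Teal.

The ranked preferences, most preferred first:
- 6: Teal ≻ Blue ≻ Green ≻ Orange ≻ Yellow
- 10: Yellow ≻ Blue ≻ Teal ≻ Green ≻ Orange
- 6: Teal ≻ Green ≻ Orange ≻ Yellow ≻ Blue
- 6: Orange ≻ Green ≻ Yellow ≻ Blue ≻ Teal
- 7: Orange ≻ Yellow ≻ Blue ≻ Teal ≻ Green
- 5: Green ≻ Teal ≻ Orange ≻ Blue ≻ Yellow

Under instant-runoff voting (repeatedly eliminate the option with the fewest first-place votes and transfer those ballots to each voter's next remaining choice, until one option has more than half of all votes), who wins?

Round 1: Blue 0, Yellow 10, Orange 13, Green 5, Teal 12. Blue eliminated.
Round 2: Yellow 10, Orange 13, Green 5, Teal 12. Green eliminated.
Round 3: Yellow 10, Orange 13, Teal 17. Yellow eliminated.
Round 4: Orange 13, Teal 27. Teal has a majority (≥21).

Teal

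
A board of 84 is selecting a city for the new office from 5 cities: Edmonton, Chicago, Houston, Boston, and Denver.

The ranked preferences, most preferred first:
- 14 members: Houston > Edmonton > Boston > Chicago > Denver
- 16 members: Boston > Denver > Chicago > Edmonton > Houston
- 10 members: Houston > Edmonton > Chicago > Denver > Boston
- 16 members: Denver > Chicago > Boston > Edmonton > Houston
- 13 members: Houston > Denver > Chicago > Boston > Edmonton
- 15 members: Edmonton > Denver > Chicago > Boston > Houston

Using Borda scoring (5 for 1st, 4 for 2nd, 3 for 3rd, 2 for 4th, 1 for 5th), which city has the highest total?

Edmonton: 14×4 + 16×2 + 10×4 + 16×2 + 13×1 + 15×5 = 248
Chicago: 14×2 + 16×3 + 10×3 + 16×4 + 13×3 + 15×3 = 254
Houston: 14×5 + 16×1 + 10×5 + 16×1 + 13×5 + 15×1 = 232
Boston: 14×3 + 16×5 + 10×1 + 16×3 + 13×2 + 15×2 = 236
Denver: 14×1 + 16×4 + 10×2 + 16×5 + 13×4 + 15×4 = 290

Denver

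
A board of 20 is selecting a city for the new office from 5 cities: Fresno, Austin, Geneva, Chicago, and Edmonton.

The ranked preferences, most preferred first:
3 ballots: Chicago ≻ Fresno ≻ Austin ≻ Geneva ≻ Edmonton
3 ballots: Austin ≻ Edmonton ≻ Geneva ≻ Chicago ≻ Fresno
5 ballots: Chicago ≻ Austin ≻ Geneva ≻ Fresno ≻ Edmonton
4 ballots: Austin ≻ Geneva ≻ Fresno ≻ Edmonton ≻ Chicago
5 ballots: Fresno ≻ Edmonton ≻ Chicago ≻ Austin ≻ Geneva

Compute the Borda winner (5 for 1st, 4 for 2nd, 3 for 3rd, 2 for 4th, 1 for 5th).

Austin

Fresno: 3×4 + 3×1 + 5×2 + 4×3 + 5×5 = 62
Austin: 3×3 + 3×5 + 5×4 + 4×5 + 5×2 = 74
Geneva: 3×2 + 3×3 + 5×3 + 4×4 + 5×1 = 51
Chicago: 3×5 + 3×2 + 5×5 + 4×1 + 5×3 = 65
Edmonton: 3×1 + 3×4 + 5×1 + 4×2 + 5×4 = 48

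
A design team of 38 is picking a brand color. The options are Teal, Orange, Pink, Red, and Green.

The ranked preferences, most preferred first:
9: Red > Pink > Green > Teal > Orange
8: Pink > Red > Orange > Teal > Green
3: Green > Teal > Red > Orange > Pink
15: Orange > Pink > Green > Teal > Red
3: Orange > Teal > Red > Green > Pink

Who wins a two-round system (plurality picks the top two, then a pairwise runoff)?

Red

Round 1 first-place votes: Teal 0, Orange 18, Pink 8, Red 9, Green 3. Orange and Red advance.
Runoff: Orange is ranked above Red on 18 ballots, Red above Orange on 20.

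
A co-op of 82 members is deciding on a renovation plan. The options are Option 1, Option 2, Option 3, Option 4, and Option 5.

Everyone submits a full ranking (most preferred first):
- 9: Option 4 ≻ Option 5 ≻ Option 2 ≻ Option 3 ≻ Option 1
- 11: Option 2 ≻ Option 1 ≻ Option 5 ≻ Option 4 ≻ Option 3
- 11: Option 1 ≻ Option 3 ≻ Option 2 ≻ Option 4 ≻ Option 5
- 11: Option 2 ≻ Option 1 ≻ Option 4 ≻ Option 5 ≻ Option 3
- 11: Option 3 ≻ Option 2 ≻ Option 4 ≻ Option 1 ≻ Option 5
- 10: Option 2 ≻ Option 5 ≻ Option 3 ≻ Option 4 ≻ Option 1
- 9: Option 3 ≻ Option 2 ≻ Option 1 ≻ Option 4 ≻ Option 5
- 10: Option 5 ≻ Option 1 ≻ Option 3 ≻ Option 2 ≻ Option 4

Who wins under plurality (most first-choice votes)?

First-place votes: Option 1 11, Option 2 32, Option 3 20, Option 4 9, Option 5 10.

Option 2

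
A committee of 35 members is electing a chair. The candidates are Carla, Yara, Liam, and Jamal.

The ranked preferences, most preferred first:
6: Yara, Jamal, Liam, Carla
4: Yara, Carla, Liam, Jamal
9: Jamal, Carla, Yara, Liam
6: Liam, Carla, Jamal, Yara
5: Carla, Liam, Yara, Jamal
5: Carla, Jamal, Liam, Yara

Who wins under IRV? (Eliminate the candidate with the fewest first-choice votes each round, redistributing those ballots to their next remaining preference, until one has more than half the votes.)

Round 1: Carla 10, Yara 10, Liam 6, Jamal 9. Liam eliminated.
Round 2: Carla 16, Yara 10, Jamal 9. Jamal eliminated.
Round 3: Carla 25, Yara 10. Carla has a majority (≥18).

Carla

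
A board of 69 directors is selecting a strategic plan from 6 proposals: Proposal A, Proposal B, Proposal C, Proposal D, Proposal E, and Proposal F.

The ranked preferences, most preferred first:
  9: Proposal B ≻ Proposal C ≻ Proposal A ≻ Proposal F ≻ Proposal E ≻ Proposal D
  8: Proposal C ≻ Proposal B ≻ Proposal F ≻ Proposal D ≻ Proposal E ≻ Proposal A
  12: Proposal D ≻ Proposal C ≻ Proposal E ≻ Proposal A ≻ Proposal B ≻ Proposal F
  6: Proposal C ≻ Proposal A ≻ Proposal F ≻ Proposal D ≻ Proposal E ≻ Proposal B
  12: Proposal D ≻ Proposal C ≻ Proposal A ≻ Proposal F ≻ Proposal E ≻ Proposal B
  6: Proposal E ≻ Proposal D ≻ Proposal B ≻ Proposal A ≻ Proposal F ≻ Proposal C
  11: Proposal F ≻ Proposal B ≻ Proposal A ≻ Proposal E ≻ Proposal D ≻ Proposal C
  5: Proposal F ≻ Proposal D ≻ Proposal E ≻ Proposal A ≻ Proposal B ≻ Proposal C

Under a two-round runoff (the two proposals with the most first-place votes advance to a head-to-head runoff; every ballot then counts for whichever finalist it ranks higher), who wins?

Proposal F

Round 1 first-place votes: Proposal A 0, Proposal B 9, Proposal C 14, Proposal D 24, Proposal E 6, Proposal F 16. Proposal D and Proposal F advance.
Runoff: Proposal D is ranked above Proposal F on 30 ballots, Proposal F above Proposal D on 39.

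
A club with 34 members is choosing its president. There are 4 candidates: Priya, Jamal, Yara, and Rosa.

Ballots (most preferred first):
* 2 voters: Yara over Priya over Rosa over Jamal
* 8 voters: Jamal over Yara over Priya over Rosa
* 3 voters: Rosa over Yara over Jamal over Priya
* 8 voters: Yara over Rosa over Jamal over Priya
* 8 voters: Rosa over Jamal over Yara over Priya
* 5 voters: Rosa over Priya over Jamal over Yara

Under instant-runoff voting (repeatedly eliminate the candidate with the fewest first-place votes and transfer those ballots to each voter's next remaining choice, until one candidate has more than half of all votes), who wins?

Yara

Round 1: Priya 0, Jamal 8, Yara 10, Rosa 16. Priya eliminated.
Round 2: Jamal 8, Yara 10, Rosa 16. Jamal eliminated.
Round 3: Yara 18, Rosa 16. Yara has a majority (≥18).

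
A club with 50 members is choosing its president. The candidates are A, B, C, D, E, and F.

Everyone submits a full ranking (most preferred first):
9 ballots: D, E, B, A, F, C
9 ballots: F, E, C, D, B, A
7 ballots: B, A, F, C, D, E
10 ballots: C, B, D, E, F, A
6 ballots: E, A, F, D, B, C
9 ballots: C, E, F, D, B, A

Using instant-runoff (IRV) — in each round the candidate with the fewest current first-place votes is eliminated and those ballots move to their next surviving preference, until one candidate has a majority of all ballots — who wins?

Round 1: A 0, B 7, C 19, D 9, E 6, F 9. A eliminated.
Round 2: B 7, C 19, D 9, E 6, F 9. E eliminated.
Round 3: B 7, C 19, D 9, F 15. B eliminated.
Round 4: C 19, D 9, F 22. D eliminated.
Round 5: C 19, F 31. F has a majority (≥26).

F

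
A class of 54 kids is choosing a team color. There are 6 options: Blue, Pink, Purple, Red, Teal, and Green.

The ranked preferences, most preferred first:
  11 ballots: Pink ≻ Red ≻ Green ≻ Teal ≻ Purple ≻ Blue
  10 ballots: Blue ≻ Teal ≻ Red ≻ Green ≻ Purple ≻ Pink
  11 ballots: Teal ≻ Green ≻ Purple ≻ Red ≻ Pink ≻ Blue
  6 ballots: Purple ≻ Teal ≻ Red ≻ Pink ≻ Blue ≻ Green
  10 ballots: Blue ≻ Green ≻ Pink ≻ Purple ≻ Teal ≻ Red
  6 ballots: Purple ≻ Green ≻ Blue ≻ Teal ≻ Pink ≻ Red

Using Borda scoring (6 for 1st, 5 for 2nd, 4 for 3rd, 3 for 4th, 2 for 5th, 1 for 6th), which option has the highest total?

Blue: 11×1 + 10×6 + 11×1 + 6×2 + 10×6 + 6×4 = 178
Pink: 11×6 + 10×1 + 11×2 + 6×3 + 10×4 + 6×2 = 168
Purple: 11×2 + 10×2 + 11×4 + 6×6 + 10×3 + 6×6 = 188
Red: 11×5 + 10×4 + 11×3 + 6×4 + 10×1 + 6×1 = 168
Teal: 11×3 + 10×5 + 11×6 + 6×5 + 10×2 + 6×3 = 217
Green: 11×4 + 10×3 + 11×5 + 6×1 + 10×5 + 6×5 = 215

Teal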